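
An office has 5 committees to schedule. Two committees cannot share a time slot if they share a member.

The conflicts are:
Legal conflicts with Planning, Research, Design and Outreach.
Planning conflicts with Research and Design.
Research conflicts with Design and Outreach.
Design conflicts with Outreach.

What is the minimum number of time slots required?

4

Legal, Research, Design, Outreach are mutually in conflict, so at least 4 time slots are needed.
4 time slots suffice: time slot 1 → {Design}; time slot 2 → {Research}; time slot 3 → {Legal}; time slot 4 → {Planning, Outreach}. Every pair that conflicts lands in different time slots.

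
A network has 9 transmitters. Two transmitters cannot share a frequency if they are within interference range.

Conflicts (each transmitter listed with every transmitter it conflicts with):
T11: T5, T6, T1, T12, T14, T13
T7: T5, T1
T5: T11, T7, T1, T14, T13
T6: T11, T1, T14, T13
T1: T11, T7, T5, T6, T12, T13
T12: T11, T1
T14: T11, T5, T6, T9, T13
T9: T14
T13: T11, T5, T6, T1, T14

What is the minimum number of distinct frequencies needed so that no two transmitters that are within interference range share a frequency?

4

T11, T5, T14, T13 are mutually in conflict, so at least 4 frequencies are needed.
4 frequencies suffice: frequency 1 → {T1, T14}; frequency 2 → {T11, T7, T9}; frequency 3 → {T12, T13}; frequency 4 → {T5, T6}. Each listed conflict is separated.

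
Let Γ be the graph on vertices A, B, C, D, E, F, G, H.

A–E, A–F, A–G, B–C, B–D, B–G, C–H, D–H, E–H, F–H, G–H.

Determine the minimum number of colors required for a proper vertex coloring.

C and H are adjacent, so at least 2 colors are needed.
A valid assignment using 2 colors: A=1, B=1, C=2, D=2, E=2, F=2, G=2, H=1. Each edge has distinct colors on its endpoints.

2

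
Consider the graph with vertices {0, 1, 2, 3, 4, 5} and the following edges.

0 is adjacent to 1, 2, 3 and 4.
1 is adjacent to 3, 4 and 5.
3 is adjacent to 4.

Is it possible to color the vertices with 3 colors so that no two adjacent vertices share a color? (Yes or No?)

0, 1, 3, 4 are mutually adjacent (a clique of size 4), so at least 4 colors are needed.
So 3 colors are not enough.

No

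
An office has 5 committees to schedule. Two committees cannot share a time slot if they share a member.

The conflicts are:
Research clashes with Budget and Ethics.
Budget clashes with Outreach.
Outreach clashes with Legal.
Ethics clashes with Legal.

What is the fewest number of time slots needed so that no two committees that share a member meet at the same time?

The cycle Outreach-Budget-Research-Ethics-Legal-Outreach has odd length 5, so it cannot be 2-colored; at least 3 time slots are needed.
Using 3 time slots: Research=1, Budget=2, Outreach=3, Ethics=2, Legal=1. Every pair that conflicts lands in different time slots.

3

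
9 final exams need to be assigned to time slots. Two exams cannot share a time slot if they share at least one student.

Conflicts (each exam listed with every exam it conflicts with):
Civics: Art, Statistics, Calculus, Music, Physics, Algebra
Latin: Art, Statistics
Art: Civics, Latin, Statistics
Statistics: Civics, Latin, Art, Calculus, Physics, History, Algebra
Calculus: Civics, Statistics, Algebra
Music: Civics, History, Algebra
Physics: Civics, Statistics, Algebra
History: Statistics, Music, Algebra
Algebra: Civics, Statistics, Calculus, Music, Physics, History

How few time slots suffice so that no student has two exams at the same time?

4

Civics, Statistics, Calculus, Algebra are mutually in conflict, so at least 4 time slots are needed.
4 time slots suffice: time slot 1 → {Statistics, Music}; time slot 2 → {Civics, Latin, History}; time slot 3 → {Art, Algebra}; time slot 4 → {Calculus, Physics}. Every pair that conflicts lands in different time slots.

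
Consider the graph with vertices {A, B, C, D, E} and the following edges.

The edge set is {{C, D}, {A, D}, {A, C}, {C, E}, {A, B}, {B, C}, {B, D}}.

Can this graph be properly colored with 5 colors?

The chromatic number is 4. A, B, C, D are mutually adjacent (a clique of size 4), so at least 4 colors are needed.
4 colors suffice: color red → {C}; color blue → {A, E}; color green → {D}; color yellow → {B}.
Since 5 ≥ 4, a proper 5-coloring certainly exists.

Yes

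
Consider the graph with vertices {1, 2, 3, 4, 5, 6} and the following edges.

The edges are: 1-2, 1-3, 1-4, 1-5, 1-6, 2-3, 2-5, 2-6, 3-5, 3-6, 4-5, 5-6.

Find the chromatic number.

5

1, 2, 3, 5, 6 are mutually adjacent (a clique of size 5), so at least 5 colors are needed.
5 colors suffice: color a → {5}; color b → {1}; color c → {2, 4}; color d → {6}; color e → {3}. No two adjacent vertices share a color.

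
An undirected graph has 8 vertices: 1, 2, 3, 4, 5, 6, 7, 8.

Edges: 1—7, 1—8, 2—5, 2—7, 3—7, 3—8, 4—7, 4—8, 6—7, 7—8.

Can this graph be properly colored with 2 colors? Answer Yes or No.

No

4, 7, 8 form a triangle, so at least 3 colors are needed.
So 2 colors are not enough.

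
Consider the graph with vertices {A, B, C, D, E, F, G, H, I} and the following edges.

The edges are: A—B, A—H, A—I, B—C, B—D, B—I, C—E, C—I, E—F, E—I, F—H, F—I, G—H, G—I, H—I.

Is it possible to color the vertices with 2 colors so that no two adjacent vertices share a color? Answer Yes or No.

G, H, I are pairwise adjacent, so at least 3 colors are needed.
So 2 colors are not enough.

No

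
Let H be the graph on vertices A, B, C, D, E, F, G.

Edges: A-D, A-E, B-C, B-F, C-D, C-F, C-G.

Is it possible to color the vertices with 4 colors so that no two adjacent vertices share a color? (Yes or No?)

Yes

The chromatic number is 3. B, C, F form a triangle, so at least 3 colors are needed.
3 colors suffice: color 1 → {A, C}; color 2 → {B, D, E, G}; color 3 → {F}.
Since 4 ≥ 3, a proper 4-coloring certainly exists.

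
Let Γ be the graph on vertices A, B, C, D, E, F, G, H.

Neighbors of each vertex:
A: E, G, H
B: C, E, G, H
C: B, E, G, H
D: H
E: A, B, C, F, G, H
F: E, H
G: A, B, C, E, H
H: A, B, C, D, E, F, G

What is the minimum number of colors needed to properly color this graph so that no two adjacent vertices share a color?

B, C, E, G, H are mutually adjacent (a clique of size 5), so at least 5 colors are needed.
One proper 5-coloring: A=4, B=4, C=5, D=2, E=2, F=3, G=3, H=1. Each edge has distinct colors on its endpoints.

5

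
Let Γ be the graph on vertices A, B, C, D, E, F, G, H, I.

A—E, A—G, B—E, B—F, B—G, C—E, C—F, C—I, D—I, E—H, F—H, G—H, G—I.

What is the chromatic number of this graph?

The cycle C-E-B-G-I-C has odd length 5, so it cannot be 2-colored; at least 3 colors are needed.
3 colors suffice: color red → {D, E, F, G}; color blue → {A, B, H, I}; color green → {C}. No two adjacent vertices share a color.

3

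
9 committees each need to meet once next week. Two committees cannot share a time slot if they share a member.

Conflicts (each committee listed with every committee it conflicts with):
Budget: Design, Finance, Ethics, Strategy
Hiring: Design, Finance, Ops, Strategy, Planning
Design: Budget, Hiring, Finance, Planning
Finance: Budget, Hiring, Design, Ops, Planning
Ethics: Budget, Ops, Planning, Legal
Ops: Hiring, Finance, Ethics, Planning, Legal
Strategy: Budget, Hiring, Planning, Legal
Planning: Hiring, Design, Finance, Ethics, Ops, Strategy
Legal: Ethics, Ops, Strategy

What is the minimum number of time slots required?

Hiring, Finance, Ops, Planning are mutually in conflict, so at least 4 time slots are needed.
4 time slots suffice: time slot 1 → {Budget, Planning, Legal}; time slot 2 → {Finance, Ethics, Strategy}; time slot 3 → {Design, Ops}; time slot 4 → {Hiring}. Every pair that conflicts lands in different time slots.

4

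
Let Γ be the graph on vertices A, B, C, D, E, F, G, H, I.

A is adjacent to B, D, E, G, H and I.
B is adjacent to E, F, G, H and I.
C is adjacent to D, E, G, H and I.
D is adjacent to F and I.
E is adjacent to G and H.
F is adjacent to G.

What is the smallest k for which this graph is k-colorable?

4

A, B, E, H are pairwise adjacent (a clique of size 4), so at least 4 colors are needed.
4 colors suffice: color 1 → {B, C}; color 2 → {A, F}; color 3 → {E, I}; color 4 → {D, G, H}. Each edge has distinct colors on its endpoints.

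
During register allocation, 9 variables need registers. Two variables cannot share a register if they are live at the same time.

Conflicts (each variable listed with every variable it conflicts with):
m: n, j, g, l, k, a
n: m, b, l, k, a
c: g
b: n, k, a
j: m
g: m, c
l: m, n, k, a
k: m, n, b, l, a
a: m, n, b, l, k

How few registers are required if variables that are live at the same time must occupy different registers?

m, n, l, k, a are mutually in conflict, so at least 5 registers are needed.
5 registers suffice: register 1 → {m, c, b}; register 2 → {j, g, k}; register 3 → {a}; register 4 → {n}; register 5 → {l}. Each listed conflict is separated.

5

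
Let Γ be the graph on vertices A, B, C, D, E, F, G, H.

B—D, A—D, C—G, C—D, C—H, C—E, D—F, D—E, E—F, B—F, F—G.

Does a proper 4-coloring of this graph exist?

The chromatic number is 3. D, E, F form a triangle, so at least 3 colors are needed.
3 colors suffice: color 1 → {D, G, H}; color 2 → {A, C, F}; color 3 → {B, E}.
Since 4 ≥ 3, a proper 4-coloring certainly exists.

Yes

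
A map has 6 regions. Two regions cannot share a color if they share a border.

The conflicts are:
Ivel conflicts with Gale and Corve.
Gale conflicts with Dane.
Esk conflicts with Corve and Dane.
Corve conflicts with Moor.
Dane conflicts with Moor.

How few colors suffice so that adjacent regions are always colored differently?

3

The cycle Ivel-Gale-Dane-Esk-Corve-Ivel has odd length 5, so it cannot be 2-colored; at least 3 colors are needed.
3 colors suffice: color 1 → {Corve, Dane}; color 2 → {Gale, Esk, Moor}; color 3 → {Ivel}. Each listed conflict is separated.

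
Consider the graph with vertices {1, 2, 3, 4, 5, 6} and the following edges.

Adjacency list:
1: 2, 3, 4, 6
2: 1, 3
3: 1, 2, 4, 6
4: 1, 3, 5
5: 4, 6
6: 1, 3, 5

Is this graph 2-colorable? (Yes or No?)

No

1, 3, 4 are pairwise adjacent, so at least 3 colors are needed.
So 2 colors are not enough.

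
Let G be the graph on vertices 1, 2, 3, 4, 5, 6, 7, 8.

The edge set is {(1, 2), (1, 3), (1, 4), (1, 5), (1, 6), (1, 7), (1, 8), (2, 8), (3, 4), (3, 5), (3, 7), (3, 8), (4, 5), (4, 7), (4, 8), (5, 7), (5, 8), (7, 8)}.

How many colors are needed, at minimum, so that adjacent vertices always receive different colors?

6

1, 3, 4, 5, 7, 8 are pairwise adjacent (a clique of size 6), so at least 6 colors are needed.
6 colors suffice: color a → {1}; color b → {6, 8}; color c → {2, 5}; color d → {3}; color e → {4}; color f → {7}. Each edge has distinct colors on its endpoints.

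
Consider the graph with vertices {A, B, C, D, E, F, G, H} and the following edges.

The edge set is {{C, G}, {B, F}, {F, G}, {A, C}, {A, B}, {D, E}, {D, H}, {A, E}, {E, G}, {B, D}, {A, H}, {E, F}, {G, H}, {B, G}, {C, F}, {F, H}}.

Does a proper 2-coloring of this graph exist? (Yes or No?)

No

B, F, G form a triangle, so at least 3 colors are needed.
So 2 colors are not enough.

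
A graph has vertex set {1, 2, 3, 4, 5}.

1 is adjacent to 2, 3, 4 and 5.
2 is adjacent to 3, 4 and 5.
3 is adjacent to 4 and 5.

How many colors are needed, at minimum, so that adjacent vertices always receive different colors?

1, 2, 3, 5 are mutually adjacent (a clique of size 4), so at least 4 colors are needed.
4 colors suffice: color a → {1}; color b → {3}; color c → {2}; color d → {4, 5}. No two adjacent vertices share a color.

4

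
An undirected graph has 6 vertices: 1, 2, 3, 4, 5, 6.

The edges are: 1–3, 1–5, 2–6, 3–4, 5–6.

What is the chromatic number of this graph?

2

1 and 3 are adjacent, so at least 2 colors are needed.
One proper 2-coloring: 1=red, 2=blue, 3=blue, 4=red, 5=blue, 6=red. Every edge joins two different colors.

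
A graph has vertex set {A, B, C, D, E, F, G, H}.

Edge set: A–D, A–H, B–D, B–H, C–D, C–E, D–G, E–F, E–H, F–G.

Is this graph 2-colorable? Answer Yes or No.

The cycle E-F-G-D-C-E has odd length 5, so it cannot be 2-colored; at least 3 colors are needed.
So 2 colors are not enough.

No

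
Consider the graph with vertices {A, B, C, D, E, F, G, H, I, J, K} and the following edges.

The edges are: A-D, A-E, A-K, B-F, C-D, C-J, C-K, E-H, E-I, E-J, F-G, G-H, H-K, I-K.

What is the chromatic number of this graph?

The cycle J-E-H-K-C-J has odd length 5, so it cannot be 2-colored; at least 3 colors are needed.
A valid assignment using 3 colors: A=blue, B=blue, C=blue, D=red, E=red, F=red, G=green, H=blue, I=blue, J=green, K=red. Every edge joins two different colors.

3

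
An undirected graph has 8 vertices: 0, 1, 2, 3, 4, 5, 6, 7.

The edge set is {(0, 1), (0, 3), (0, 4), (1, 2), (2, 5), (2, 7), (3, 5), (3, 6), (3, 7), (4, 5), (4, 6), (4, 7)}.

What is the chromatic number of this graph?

The cycle 2-5-3-0-1-2 has odd length 5, so it cannot be 2-colored; at least 3 colors are needed.
3 colors suffice: color red → {2, 3, 4}; color blue → {0, 5, 6, 7}; color green → {1}. Every edge joins two different colors.

3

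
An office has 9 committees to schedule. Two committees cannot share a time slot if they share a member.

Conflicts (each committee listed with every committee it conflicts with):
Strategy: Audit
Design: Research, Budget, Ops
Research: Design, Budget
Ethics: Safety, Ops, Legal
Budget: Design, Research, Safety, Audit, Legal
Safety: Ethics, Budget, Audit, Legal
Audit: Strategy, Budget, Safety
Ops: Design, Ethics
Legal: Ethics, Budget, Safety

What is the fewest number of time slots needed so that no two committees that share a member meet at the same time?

3

Design, Research, Budget pairwise conflict, so at least 3 time slots are needed.
3 time slots suffice: time slot 1 → {Strategy, Ethics, Budget}; time slot 2 → {Design, Safety}; time slot 3 → {Research, Audit, Ops, Legal}. Every pair that conflicts lands in different time slots.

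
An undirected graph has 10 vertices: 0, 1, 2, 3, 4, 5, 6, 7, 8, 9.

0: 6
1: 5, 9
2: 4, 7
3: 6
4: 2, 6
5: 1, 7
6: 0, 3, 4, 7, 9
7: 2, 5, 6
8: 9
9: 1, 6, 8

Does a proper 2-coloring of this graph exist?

No

The cycle 5-7-6-9-1-5 has odd length 5, so it cannot be 2-colored; at least 3 colors are needed.
So 2 colors are not enough.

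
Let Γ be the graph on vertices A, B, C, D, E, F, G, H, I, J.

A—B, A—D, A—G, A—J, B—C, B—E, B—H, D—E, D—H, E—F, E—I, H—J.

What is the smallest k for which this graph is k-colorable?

D and H are adjacent, so at least 2 colors are needed.
2 colors suffice: color 1 → {A, C, E, H}; color 2 → {B, D, F, G, I, J}. No two adjacent vertices share a color.

2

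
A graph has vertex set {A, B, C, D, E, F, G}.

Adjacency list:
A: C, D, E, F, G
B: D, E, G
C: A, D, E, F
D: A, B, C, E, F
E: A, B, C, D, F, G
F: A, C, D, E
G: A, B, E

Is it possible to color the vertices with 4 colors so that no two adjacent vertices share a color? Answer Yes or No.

A, C, D, E, F are mutually adjacent (a clique of size 5), so at least 5 colors are needed.
So 4 colors are not enough.

No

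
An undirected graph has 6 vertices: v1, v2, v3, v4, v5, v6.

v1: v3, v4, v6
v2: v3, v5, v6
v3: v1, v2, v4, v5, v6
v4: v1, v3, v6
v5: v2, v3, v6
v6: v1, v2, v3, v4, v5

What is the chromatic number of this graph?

4

v1, v3, v4, v6 are pairwise adjacent (a clique of size 4), so at least 4 colors are needed.
A valid assignment using 4 colors: v1=Y, v2=G, v3=R, v4=G, v5=Y, v6=B. Each edge has distinct colors on its endpoints.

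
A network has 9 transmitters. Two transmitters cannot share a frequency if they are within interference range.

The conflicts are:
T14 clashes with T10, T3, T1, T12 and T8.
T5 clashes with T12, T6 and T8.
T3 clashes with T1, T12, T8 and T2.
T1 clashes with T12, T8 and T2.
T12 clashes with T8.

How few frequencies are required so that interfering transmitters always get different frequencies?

T14, T3, T1, T12, T8 are mutually in conflict, so at least 5 frequencies are needed.
5 frequencies suffice: T14=4, T5=1, T10=1, T3=2, T1=1, T12=3, T6=2, T8=5, T2=3. Each listed conflict is separated.

5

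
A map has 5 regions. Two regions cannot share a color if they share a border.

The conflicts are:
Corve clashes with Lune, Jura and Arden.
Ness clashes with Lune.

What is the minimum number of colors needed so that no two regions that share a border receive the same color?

2

Corve and Arden conflict, so at least 2 colors are needed.
2 colors suffice: color 1 → {Corve, Ness}; color 2 → {Lune, Jura, Arden}. No two conflicting regions share a color.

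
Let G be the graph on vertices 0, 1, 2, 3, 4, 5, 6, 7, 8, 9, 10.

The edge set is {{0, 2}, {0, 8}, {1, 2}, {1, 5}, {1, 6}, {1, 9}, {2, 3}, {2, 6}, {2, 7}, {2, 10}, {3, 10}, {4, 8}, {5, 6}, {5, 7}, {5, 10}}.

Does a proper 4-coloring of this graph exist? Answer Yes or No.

Yes

The chromatic number is 3. 2, 3, 10 are pairwise adjacent, so at least 3 colors are needed.
3 colors suffice: color a → {2, 5, 8, 9}; color b → {0, 1, 4, 7, 10}; color c → {3, 6}.
Since 4 ≥ 3, a proper 4-coloring certainly exists.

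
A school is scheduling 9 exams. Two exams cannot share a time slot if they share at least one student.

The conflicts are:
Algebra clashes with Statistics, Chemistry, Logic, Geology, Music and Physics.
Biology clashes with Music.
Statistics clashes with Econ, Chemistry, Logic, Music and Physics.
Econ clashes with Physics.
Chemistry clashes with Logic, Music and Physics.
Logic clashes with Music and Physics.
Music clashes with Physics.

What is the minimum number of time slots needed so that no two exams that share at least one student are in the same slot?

Algebra, Statistics, Chemistry, Logic, Music, Physics pairwise conflict, so at least 6 time slots are needed.
6 time slots suffice: time slot 1 → {Biology, Statistics, Geology}; time slot 2 → {Algebra, Econ}; time slot 3 → {Music}; time slot 4 → {Physics}; time slot 5 → {Chemistry}; time slot 6 → {Logic}. Every pair that conflicts lands in different time slots.

6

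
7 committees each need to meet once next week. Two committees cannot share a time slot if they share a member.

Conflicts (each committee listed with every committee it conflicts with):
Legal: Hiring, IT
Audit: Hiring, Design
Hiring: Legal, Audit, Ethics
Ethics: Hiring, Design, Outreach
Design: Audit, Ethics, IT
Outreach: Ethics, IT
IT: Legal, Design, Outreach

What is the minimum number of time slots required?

The cycle Hiring-Ethics-Outreach-IT-Legal-Hiring has odd length 5, so it cannot be 2-colored; at least 3 time slots are needed.
A valid assignment using 3 time slots: Legal=3, Audit=1, Hiring=2, Ethics=1, Design=2, Outreach=2, IT=1. Each listed conflict is separated.

3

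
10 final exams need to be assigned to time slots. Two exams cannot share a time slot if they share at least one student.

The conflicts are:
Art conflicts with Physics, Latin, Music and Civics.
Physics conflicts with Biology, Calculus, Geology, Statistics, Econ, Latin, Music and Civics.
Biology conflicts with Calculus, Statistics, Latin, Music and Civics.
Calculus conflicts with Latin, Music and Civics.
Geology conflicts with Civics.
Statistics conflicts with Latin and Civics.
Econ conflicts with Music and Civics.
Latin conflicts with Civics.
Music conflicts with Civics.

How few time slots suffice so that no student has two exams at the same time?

5

Physics, Biology, Calculus, Latin, Civics all conflict with each other, so at least 5 time slots are needed.
5 time slots suffice: Art=3, Physics=2, Biology=3, Calculus=5, Geology=3, Statistics=5, Econ=3, Latin=4, Music=4, Civics=1. Every pair that conflicts lands in different time slots.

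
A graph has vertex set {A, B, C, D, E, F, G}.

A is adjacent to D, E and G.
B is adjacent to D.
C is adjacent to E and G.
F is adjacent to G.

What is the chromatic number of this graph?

F and G are adjacent, so at least 2 colors are needed.
2 colors suffice: color 1 → {A, B, C, F}; color 2 → {D, E, G}. Every edge joins two different colors.

2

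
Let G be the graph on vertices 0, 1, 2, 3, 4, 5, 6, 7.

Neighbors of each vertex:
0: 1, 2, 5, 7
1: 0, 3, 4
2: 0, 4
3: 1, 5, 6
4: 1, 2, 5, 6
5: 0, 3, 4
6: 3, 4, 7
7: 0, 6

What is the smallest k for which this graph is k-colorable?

3

The cycle 6-4-5-0-7-6 has odd length 5, so it cannot be 2-colored; at least 3 colors are needed.
One proper 3-coloring: 0=red, 1=blue, 2=blue, 3=red, 4=red, 5=blue, 6=blue, 7=green. Every edge joins two different colors.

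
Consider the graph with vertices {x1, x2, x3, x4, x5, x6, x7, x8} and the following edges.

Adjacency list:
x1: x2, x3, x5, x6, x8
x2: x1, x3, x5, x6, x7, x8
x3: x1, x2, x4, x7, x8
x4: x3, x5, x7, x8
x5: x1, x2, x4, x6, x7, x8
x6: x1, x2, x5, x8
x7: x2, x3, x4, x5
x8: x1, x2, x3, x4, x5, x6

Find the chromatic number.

x1, x2, x5, x6, x8 are mutually adjacent (a clique of size 5), so at least 5 colors are needed.
5 colors suffice: color 1 → {x7, x8}; color 2 → {x2, x4}; color 3 → {x3, x5}; color 4 → {x1}; color 5 → {x6}. No two adjacent vertices share a color.

5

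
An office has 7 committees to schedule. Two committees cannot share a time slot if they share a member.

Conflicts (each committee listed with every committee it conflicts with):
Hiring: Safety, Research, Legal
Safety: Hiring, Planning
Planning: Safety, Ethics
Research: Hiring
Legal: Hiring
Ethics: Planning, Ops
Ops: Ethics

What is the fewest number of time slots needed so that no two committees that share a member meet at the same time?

2

Hiring and Research conflict, so at least 2 time slots are needed.
2 time slots suffice: time slot 1 → {Hiring, Planning, Ops}; time slot 2 → {Safety, Research, Legal, Ethics}. No two conflicting committees share a time slot.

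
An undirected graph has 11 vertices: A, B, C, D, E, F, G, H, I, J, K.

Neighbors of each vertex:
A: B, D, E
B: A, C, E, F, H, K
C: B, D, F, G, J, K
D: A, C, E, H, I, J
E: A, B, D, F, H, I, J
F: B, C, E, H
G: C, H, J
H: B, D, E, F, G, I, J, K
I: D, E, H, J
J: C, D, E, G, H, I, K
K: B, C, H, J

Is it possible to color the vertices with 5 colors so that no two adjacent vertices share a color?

Yes

The chromatic number is 5. D, E, H, I, J are mutually adjacent (a clique of size 5), so at least 5 colors are needed.
5 colors suffice: color red → {A, C, H}; color blue → {B, J}; color green → {E, G, K}; color yellow → {D, F}; color purple → {I}.
That is already a proper 5-coloring.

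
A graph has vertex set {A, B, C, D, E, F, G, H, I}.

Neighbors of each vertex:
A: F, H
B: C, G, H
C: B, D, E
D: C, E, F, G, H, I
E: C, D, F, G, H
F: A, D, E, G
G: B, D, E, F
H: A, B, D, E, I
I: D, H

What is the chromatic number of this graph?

D, E, F, G are pairwise adjacent (a clique of size 4), so at least 4 colors are needed.
4 colors suffice: color 1 → {A, B, D}; color 2 → {E, I}; color 3 → {C, G, H}; color 4 → {F}. Every edge joins two different colors.

4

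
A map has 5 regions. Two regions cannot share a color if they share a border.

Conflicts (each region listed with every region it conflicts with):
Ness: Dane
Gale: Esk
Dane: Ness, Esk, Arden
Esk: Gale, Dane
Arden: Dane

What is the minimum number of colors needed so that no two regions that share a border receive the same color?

Ness and Dane conflict, so at least 2 colors are needed.
A valid assignment using 2 colors: Ness=2, Gale=1, Dane=1, Esk=2, Arden=2. Every pair that conflicts lands in different colors.

2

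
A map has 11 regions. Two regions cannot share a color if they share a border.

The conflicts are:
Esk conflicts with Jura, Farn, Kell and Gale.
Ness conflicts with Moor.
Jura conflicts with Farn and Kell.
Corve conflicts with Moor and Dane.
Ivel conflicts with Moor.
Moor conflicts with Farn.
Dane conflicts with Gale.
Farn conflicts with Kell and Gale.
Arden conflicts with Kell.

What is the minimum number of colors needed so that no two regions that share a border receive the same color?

4

Esk, Jura, Farn, Kell pairwise conflict, so at least 4 colors are needed.
One proper 4-coloring: Esk=2, Ness=1, Jura=4, Corve=3, Ivel=1, Moor=2, Dane=1, Farn=1, Arden=1, Kell=3, Gale=3. No two conflicting regions share a color.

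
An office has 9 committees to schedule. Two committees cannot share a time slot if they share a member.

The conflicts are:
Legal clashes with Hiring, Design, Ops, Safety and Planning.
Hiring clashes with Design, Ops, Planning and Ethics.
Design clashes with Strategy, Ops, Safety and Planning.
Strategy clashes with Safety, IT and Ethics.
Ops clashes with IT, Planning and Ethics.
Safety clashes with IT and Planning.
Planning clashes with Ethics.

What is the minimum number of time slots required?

Legal, Hiring, Design, Ops, Planning pairwise conflict, so at least 5 time slots are needed.
5 time slots suffice: time slot 1 → {Ops, Safety}; time slot 2 → {Strategy, Planning}; time slot 3 → {Design, IT, Ethics}; time slot 4 → {Legal}; time slot 5 → {Hiring}. No two conflicting committees share a time slot.

5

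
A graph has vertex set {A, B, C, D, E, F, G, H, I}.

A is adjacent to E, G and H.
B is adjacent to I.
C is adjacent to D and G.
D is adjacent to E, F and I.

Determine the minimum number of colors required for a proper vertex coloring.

3

The cycle A-E-D-C-G-A has odd length 5, so it cannot be 2-colored; at least 3 colors are needed.
3 colors suffice: color red → {A, B, D}; color blue → {E, F, G, H, I}; color green → {C}. Every edge joins two different colors.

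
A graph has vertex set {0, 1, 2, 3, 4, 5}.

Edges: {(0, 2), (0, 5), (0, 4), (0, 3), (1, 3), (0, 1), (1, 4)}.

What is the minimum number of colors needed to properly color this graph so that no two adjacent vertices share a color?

3

0, 1, 4 are mutually adjacent, so at least 3 colors are needed.
3 colors suffice: color a → {0}; color b → {1, 2, 5}; color c → {3, 4}. No two adjacent vertices share a color.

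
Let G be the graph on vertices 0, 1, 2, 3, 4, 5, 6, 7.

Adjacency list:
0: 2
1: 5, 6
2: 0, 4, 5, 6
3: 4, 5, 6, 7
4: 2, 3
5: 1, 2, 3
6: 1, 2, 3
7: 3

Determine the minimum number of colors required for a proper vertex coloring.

2

0 and 2 are adjacent, so at least 2 colors are needed.
2 colors suffice: color a → {1, 2, 3}; color b → {0, 4, 5, 6, 7}. No two adjacent vertices share a color.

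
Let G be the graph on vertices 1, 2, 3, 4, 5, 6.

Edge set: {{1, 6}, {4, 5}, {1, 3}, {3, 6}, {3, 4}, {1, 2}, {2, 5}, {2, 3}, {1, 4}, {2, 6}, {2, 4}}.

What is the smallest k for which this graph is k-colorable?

1, 2, 3, 4 are mutually adjacent (a clique of size 4), so at least 4 colors are needed.
4 colors suffice: color red → {2}; color blue → {1, 5}; color green → {3}; color yellow → {4, 6}. No two adjacent vertices share a color.

4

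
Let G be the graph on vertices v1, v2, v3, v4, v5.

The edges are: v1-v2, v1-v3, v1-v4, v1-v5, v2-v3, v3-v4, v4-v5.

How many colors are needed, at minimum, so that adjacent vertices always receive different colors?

3

v1, v2, v3 are mutually adjacent, so at least 3 colors are needed.
3 colors suffice: v1=1, v2=3, v3=2, v4=3, v5=2. Each edge has distinct colors on its endpoints.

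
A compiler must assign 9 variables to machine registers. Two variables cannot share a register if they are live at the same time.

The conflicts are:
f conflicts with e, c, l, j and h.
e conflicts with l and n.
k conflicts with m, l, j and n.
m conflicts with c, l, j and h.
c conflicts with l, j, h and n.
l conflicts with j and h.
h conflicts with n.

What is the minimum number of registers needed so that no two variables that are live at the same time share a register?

m, c, l, h are mutually in conflict, so at least 4 registers are needed.
4 registers suffice: register 1 → {l, n}; register 2 → {e, k, c}; register 3 → {f, m}; register 4 → {j, h}. No two conflicting variables share a register.

4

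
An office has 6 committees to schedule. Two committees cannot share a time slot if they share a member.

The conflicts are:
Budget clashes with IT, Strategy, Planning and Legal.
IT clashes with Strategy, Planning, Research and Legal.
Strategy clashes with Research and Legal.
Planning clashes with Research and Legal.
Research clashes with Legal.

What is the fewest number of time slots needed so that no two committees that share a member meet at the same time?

Budget, IT, Strategy, Legal all conflict with each other, so at least 4 time slots are needed.
Using 4 time slots: Budget=4, IT=1, Strategy=3, Planning=3, Research=4, Legal=2. Every pair that conflicts lands in different time slots.

4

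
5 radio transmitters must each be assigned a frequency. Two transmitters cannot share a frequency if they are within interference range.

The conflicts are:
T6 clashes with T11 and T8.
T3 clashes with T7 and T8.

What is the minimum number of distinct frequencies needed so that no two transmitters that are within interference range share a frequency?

T6 and T11 conflict, so at least 2 frequencies are needed.
A valid assignment using 2 frequencies: T6=2, T3=2, T11=1, T7=1, T8=1. Each listed conflict is separated.

2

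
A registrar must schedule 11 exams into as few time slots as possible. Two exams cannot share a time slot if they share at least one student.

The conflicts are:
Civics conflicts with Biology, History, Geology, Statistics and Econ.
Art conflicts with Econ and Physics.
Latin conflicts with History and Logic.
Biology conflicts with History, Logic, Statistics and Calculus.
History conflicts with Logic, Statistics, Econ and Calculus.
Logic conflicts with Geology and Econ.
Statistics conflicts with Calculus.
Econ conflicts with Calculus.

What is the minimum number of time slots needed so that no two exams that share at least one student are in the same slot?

Civics, Biology, History, Statistics pairwise conflict, so at least 4 time slots are needed.
4 time slots suffice: Civics=3, Art=1, Latin=2, Biology=2, History=1, Logic=3, Geology=1, Statistics=4, Econ=2, Physics=2, Calculus=3. No two conflicting exams share a time slot.

4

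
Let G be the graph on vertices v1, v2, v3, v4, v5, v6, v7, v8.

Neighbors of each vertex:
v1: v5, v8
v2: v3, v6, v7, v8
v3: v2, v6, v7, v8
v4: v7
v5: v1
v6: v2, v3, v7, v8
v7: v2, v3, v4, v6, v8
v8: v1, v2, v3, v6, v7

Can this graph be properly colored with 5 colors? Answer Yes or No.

The chromatic number is 5. v2, v3, v6, v7, v8 form a clique, so at least 5 colors are needed.
A valid assignment using 5 colors: v1=R, v2=Y, v3=G, v4=B, v5=B, v6=P, v7=R, v8=B.
That is already a proper 5-coloring.

Yes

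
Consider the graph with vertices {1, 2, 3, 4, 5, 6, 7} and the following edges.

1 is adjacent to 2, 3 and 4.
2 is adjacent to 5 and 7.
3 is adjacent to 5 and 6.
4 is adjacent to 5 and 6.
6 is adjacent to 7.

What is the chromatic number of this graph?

3

The cycle 6-4-5-2-7-6 has odd length 5, so it cannot be 2-colored; at least 3 colors are needed.
3 colors suffice: color red → {1, 5, 6}; color blue → {2, 3, 4}; color green → {7}. Every edge joins two different colors.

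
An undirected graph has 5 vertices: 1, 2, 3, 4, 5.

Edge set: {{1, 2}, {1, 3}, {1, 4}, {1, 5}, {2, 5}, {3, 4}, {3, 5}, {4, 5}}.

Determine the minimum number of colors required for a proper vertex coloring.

1, 3, 4, 5 form a clique, so at least 4 colors are needed.
4 colors suffice: color a → {1}; color b → {5}; color c → {2, 4}; color d → {3}. Each edge has distinct colors on its endpoints.

4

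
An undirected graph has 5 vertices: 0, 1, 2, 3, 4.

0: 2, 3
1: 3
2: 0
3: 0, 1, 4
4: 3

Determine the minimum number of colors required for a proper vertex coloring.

2

3 and 4 are adjacent, so at least 2 colors are needed.
2 colors suffice: 0=blue, 1=blue, 2=red, 3=red, 4=blue. Every edge joins two different colors.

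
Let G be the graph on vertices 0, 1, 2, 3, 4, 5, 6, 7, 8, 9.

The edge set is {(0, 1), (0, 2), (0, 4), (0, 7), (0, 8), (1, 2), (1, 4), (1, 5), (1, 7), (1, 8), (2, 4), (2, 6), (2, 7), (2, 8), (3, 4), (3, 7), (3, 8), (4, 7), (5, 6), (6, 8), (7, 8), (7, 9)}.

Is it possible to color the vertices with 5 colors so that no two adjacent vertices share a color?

Yes

The chromatic number is 5. 0, 1, 2, 7, 8 are mutually adjacent (a clique of size 5), so at least 5 colors are needed.
One proper 5-coloring: 0=purple, 1=green, 2=blue, 3=blue, 4=yellow, 5=blue, 6=red, 7=red, 8=yellow, 9=blue.
That is already a proper 5-coloring.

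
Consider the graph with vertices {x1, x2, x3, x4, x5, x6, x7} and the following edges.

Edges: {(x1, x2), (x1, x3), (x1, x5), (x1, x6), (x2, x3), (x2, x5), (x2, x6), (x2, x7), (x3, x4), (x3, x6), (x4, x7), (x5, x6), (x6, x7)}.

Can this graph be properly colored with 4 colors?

The chromatic number is 4. x1, x2, x3, x6 form a clique, so at least 4 colors are needed.
4 colors suffice: x1=4, x2=2, x3=3, x4=1, x5=3, x6=1, x7=3.
That is already a proper 4-coloring.

Yes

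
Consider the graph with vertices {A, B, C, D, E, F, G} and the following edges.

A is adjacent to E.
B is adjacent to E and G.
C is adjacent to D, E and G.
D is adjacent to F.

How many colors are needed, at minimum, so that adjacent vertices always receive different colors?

B and E are adjacent, so at least 2 colors are needed.
A valid assignment using 2 colors: A=blue, B=blue, C=blue, D=red, E=red, F=blue, G=red. Every edge joins two different colors.

2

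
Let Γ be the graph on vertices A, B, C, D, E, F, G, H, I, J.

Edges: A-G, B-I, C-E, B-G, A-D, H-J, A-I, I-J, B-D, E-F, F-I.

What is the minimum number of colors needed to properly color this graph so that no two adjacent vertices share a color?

2

H and J are adjacent, so at least 2 colors are needed.
2 colors suffice: A=blue, B=blue, C=blue, D=red, E=red, F=blue, G=red, H=red, I=red, J=blue. No two adjacent vertices share a color.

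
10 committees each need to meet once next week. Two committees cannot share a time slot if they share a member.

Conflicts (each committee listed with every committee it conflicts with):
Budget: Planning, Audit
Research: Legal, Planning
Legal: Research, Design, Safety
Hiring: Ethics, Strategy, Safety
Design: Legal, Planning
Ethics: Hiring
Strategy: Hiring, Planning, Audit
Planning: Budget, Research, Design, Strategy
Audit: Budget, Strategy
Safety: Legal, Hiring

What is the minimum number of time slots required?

Strategy and Audit conflict, so at least 2 time slots are needed.
2 time slots suffice: time slot 1 → {Legal, Hiring, Planning, Audit}; time slot 2 → {Budget, Research, Design, Ethics, Strategy, Safety}. Each listed conflict is separated.

2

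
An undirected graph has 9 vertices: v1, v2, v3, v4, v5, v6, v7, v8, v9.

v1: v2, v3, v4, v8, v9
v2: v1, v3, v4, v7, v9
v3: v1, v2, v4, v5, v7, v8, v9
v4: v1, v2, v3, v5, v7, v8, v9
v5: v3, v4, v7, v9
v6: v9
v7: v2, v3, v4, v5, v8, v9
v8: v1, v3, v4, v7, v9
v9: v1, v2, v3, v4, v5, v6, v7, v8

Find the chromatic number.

5

v1, v3, v4, v8, v9 form a clique, so at least 5 colors are needed.
5 colors suffice: color R → {v9}; color B → {v3, v6}; color G → {v4}; color Y → {v1, v7}; color P → {v2, v5, v8}. No two adjacent vertices share a color.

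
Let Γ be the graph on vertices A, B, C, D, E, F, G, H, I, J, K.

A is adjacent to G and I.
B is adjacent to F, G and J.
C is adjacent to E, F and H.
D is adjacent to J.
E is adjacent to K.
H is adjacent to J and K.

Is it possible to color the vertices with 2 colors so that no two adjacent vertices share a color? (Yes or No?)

No

The cycle F-C-H-J-B-F has odd length 5, so it cannot be 2-colored; at least 3 colors are needed.
So 2 colors are not enough.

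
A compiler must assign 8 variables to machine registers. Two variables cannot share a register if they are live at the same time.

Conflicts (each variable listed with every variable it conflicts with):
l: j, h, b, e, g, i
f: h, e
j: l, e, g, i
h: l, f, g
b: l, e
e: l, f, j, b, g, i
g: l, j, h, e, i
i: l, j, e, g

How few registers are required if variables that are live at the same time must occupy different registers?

l, j, e, g, i all conflict with each other, so at least 5 registers are needed.
Using 5 registers: l=2, f=2, j=5, h=1, b=3, e=1, g=3, i=4. Every pair that conflicts lands in different registers.

5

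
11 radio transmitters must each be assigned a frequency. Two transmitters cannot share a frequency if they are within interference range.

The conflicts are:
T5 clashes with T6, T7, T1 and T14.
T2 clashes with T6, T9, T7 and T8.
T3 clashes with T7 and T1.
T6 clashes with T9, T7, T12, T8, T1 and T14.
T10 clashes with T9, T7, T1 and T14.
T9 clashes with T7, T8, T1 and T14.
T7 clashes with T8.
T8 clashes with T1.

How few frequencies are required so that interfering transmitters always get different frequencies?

T2, T6, T9, T7, T8 are mutually in conflict, so at least 5 frequencies are needed.
5 frequencies suffice: frequency 1 → {T3, T6, T10}; frequency 2 → {T7, T12, T1, T14}; frequency 3 → {T5, T9}; frequency 4 → {T8}; frequency 5 → {T2}. Every pair that conflicts lands in different frequencies.

5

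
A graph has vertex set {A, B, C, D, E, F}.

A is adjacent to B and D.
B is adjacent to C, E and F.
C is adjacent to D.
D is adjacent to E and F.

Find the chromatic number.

2

D and F are adjacent, so at least 2 colors are needed.
2 colors suffice: color 1 → {B, D}; color 2 → {A, C, E, F}. Every edge joins two different colors.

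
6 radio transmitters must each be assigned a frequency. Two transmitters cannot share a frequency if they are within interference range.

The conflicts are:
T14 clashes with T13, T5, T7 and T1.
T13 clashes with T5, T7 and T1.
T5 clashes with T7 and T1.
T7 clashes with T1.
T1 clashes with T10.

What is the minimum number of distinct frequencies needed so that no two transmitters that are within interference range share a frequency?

T14, T13, T5, T7, T1 are mutually in conflict, so at least 5 frequencies are needed.
Using 5 frequencies: T14=5, T13=4, T5=3, T7=2, T1=1, T10=2. Every pair that conflicts lands in different frequencies.

5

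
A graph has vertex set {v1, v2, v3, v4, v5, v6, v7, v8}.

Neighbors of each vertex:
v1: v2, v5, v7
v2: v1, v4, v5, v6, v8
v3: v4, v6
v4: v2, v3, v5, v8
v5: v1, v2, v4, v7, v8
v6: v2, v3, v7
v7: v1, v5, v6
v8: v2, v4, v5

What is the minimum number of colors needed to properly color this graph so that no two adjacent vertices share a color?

4

v2, v4, v5, v8 form a clique, so at least 4 colors are needed.
4 colors suffice: color 1 → {v2, v3, v7}; color 2 → {v5, v6}; color 3 → {v1, v4}; color 4 → {v8}. Each edge has distinct colors on its endpoints.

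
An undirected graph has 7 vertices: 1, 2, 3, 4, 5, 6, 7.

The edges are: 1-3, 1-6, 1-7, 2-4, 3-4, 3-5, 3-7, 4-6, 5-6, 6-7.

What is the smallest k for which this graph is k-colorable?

3

1, 3, 7 are pairwise adjacent, so at least 3 colors are needed.
3 colors suffice: color a → {2, 3, 6}; color b → {4, 5, 7}; color c → {1}. Each edge has distinct colors on its endpoints.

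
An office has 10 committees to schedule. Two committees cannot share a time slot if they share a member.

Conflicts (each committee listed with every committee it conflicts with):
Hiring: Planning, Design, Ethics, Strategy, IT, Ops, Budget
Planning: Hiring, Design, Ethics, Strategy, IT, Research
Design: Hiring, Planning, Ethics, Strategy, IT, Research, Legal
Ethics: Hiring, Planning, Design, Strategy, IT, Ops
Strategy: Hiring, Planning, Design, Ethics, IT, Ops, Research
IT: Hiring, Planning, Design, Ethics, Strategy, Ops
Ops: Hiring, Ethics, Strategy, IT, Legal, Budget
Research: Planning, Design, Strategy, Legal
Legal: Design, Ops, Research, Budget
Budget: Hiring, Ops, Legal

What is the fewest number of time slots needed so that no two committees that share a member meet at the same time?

6

Hiring, Planning, Design, Ethics, Strategy, IT all conflict with each other, so at least 6 time slots are needed.
6 time slots suffice: time slot 1 → {Hiring, Legal}; time slot 2 → {Design, Ops}; time slot 3 → {Strategy, Budget}; time slot 4 → {Ethics, Research}; time slot 5 → {Planning}; time slot 6 → {IT}. Each listed conflict is separated.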